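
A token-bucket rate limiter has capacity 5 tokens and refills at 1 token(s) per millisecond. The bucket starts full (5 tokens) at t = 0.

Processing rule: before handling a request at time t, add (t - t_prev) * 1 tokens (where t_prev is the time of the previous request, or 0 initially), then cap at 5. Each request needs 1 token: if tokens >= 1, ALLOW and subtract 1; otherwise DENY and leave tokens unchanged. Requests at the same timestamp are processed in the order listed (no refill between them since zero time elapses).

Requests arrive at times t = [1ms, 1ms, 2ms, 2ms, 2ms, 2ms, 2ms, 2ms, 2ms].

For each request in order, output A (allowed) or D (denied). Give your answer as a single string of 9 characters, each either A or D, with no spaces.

Answer: AAAAAADDD

Derivation:
Simulating step by step:
  req#1 t=1ms: ALLOW
  req#2 t=1ms: ALLOW
  req#3 t=2ms: ALLOW
  req#4 t=2ms: ALLOW
  req#5 t=2ms: ALLOW
  req#6 t=2ms: ALLOW
  req#7 t=2ms: DENY
  req#8 t=2ms: DENY
  req#9 t=2ms: DENY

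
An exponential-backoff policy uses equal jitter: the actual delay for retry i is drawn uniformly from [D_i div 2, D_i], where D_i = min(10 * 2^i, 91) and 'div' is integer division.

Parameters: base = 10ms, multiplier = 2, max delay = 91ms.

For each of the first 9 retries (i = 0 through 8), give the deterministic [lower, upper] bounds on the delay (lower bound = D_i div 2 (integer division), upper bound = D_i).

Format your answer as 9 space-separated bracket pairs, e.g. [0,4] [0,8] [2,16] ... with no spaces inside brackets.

Answer: [5,10] [10,20] [20,40] [40,80] [45,91] [45,91] [45,91] [45,91] [45,91]

Derivation:
Computing bounds per retry:
  i=0: D_i=min(10*2^0,91)=10, bounds=[5,10]
  i=1: D_i=min(10*2^1,91)=20, bounds=[10,20]
  i=2: D_i=min(10*2^2,91)=40, bounds=[20,40]
  i=3: D_i=min(10*2^3,91)=80, bounds=[40,80]
  i=4: D_i=min(10*2^4,91)=91, bounds=[45,91]
  i=5: D_i=min(10*2^5,91)=91, bounds=[45,91]
  i=6: D_i=min(10*2^6,91)=91, bounds=[45,91]
  i=7: D_i=min(10*2^7,91)=91, bounds=[45,91]
  i=8: D_i=min(10*2^8,91)=91, bounds=[45,91]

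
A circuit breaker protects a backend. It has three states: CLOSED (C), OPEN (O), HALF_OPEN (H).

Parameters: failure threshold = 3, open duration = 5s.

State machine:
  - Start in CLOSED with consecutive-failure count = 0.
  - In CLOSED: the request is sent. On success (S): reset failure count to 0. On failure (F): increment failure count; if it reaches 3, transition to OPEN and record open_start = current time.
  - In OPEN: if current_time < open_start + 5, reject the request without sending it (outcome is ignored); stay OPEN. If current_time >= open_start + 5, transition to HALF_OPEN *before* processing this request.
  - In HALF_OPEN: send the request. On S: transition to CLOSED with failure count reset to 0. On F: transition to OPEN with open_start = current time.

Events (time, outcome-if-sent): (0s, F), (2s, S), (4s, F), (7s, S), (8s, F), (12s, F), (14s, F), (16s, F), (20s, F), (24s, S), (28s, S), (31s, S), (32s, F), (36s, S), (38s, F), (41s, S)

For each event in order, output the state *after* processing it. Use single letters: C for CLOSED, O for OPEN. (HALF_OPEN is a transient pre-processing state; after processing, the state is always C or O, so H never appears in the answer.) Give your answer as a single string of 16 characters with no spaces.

State after each event:
  event#1 t=0s outcome=F: state=CLOSED
  event#2 t=2s outcome=S: state=CLOSED
  event#3 t=4s outcome=F: state=CLOSED
  event#4 t=7s outcome=S: state=CLOSED
  event#5 t=8s outcome=F: state=CLOSED
  event#6 t=12s outcome=F: state=CLOSED
  event#7 t=14s outcome=F: state=OPEN
  event#8 t=16s outcome=F: state=OPEN
  event#9 t=20s outcome=F: state=OPEN
  event#10 t=24s outcome=S: state=OPEN
  event#11 t=28s outcome=S: state=CLOSED
  event#12 t=31s outcome=S: state=CLOSED
  event#13 t=32s outcome=F: state=CLOSED
  event#14 t=36s outcome=S: state=CLOSED
  event#15 t=38s outcome=F: state=CLOSED
  event#16 t=41s outcome=S: state=CLOSED

Answer: CCCCCCOOOOCCCCCC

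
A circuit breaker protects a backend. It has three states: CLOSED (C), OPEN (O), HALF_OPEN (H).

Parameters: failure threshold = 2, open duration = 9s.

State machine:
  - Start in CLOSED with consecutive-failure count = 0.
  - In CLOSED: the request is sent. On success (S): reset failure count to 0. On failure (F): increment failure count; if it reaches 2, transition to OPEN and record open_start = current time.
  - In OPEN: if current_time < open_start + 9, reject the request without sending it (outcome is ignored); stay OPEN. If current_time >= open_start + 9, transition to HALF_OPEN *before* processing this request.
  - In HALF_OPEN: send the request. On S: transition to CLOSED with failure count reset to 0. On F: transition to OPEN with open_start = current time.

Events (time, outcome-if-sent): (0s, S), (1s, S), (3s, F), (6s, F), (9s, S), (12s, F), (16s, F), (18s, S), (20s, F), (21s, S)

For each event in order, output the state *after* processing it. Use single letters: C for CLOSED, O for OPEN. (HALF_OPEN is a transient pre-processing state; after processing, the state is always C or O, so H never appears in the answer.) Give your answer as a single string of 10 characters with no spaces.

State after each event:
  event#1 t=0s outcome=S: state=CLOSED
  event#2 t=1s outcome=S: state=CLOSED
  event#3 t=3s outcome=F: state=CLOSED
  event#4 t=6s outcome=F: state=OPEN
  event#5 t=9s outcome=S: state=OPEN
  event#6 t=12s outcome=F: state=OPEN
  event#7 t=16s outcome=F: state=OPEN
  event#8 t=18s outcome=S: state=OPEN
  event#9 t=20s outcome=F: state=OPEN
  event#10 t=21s outcome=S: state=OPEN

Answer: CCCOOOOOOO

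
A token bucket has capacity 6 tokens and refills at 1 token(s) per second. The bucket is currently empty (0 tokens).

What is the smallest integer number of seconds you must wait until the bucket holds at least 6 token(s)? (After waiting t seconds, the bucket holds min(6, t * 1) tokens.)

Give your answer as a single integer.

Answer: 6

Derivation:
Need t * 1 >= 6, so t >= 6/1.
Smallest integer t = ceil(6/1) = 6.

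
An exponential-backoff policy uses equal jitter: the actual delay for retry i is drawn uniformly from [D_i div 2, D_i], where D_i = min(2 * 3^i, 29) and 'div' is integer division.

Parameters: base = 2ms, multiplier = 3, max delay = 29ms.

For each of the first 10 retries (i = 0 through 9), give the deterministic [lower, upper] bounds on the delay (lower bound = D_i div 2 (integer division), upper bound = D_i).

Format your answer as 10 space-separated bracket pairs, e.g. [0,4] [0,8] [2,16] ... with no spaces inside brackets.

Computing bounds per retry:
  i=0: D_i=min(2*3^0,29)=2, bounds=[1,2]
  i=1: D_i=min(2*3^1,29)=6, bounds=[3,6]
  i=2: D_i=min(2*3^2,29)=18, bounds=[9,18]
  i=3: D_i=min(2*3^3,29)=29, bounds=[14,29]
  i=4: D_i=min(2*3^4,29)=29, bounds=[14,29]
  i=5: D_i=min(2*3^5,29)=29, bounds=[14,29]
  i=6: D_i=min(2*3^6,29)=29, bounds=[14,29]
  i=7: D_i=min(2*3^7,29)=29, bounds=[14,29]
  i=8: D_i=min(2*3^8,29)=29, bounds=[14,29]
  i=9: D_i=min(2*3^9,29)=29, bounds=[14,29]

Answer: [1,2] [3,6] [9,18] [14,29] [14,29] [14,29] [14,29] [14,29] [14,29] [14,29]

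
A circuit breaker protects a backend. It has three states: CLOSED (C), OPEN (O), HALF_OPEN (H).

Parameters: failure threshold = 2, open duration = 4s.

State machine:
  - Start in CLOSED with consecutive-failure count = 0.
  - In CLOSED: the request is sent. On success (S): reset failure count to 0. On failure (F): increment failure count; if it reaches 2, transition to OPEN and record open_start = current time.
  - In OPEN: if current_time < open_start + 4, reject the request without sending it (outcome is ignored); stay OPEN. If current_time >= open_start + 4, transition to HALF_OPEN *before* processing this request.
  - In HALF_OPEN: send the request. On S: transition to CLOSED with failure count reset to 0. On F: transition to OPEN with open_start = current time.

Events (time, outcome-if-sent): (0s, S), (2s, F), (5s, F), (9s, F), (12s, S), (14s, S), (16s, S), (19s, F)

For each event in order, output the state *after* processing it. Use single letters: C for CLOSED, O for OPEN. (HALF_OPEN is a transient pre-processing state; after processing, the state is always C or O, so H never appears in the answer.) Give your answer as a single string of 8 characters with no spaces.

Answer: CCOOOCCC

Derivation:
State after each event:
  event#1 t=0s outcome=S: state=CLOSED
  event#2 t=2s outcome=F: state=CLOSED
  event#3 t=5s outcome=F: state=OPEN
  event#4 t=9s outcome=F: state=OPEN
  event#5 t=12s outcome=S: state=OPEN
  event#6 t=14s outcome=S: state=CLOSED
  event#7 t=16s outcome=S: state=CLOSED
  event#8 t=19s outcome=F: state=CLOSED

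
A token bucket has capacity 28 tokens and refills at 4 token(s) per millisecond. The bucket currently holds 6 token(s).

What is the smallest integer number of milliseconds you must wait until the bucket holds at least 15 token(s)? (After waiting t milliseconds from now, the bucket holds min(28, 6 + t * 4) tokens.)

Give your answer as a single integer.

Answer: 3

Derivation:
Need 6 + t * 4 >= 15, so t >= 9/4.
Smallest integer t = ceil(9/4) = 3.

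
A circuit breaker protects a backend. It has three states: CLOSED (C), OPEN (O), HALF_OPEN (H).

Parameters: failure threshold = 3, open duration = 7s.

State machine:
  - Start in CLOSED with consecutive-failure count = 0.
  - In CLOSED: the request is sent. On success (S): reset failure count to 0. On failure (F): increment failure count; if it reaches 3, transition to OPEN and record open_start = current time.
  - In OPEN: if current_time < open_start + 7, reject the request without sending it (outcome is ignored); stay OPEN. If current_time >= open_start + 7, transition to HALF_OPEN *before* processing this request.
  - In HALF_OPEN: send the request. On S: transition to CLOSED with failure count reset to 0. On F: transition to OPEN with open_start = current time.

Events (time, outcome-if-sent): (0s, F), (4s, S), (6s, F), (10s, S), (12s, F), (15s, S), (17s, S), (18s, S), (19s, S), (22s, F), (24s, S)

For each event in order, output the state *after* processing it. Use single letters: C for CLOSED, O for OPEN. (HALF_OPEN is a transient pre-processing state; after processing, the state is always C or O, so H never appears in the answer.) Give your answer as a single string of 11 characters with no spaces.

Answer: CCCCCCCCCCC

Derivation:
State after each event:
  event#1 t=0s outcome=F: state=CLOSED
  event#2 t=4s outcome=S: state=CLOSED
  event#3 t=6s outcome=F: state=CLOSED
  event#4 t=10s outcome=S: state=CLOSED
  event#5 t=12s outcome=F: state=CLOSED
  event#6 t=15s outcome=S: state=CLOSED
  event#7 t=17s outcome=S: state=CLOSED
  event#8 t=18s outcome=S: state=CLOSED
  event#9 t=19s outcome=S: state=CLOSED
  event#10 t=22s outcome=F: state=CLOSED
  event#11 t=24s outcome=S: state=CLOSED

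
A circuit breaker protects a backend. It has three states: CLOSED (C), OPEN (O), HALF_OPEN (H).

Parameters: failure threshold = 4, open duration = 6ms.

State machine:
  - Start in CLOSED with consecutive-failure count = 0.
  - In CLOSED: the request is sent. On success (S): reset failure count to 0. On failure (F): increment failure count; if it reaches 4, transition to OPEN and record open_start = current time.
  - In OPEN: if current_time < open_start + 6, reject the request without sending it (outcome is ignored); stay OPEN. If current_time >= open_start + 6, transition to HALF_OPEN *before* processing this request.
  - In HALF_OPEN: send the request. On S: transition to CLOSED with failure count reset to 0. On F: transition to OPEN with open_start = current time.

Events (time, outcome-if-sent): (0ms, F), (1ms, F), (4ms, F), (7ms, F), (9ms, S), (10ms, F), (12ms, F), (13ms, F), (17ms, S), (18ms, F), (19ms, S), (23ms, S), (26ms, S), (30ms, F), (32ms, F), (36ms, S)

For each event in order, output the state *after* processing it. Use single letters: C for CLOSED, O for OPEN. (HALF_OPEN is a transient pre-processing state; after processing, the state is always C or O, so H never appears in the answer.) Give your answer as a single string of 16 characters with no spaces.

State after each event:
  event#1 t=0ms outcome=F: state=CLOSED
  event#2 t=1ms outcome=F: state=CLOSED
  event#3 t=4ms outcome=F: state=CLOSED
  event#4 t=7ms outcome=F: state=OPEN
  event#5 t=9ms outcome=S: state=OPEN
  event#6 t=10ms outcome=F: state=OPEN
  event#7 t=12ms outcome=F: state=OPEN
  event#8 t=13ms outcome=F: state=OPEN
  event#9 t=17ms outcome=S: state=OPEN
  event#10 t=18ms outcome=F: state=OPEN
  event#11 t=19ms outcome=S: state=CLOSED
  event#12 t=23ms outcome=S: state=CLOSED
  event#13 t=26ms outcome=S: state=CLOSED
  event#14 t=30ms outcome=F: state=CLOSED
  event#15 t=32ms outcome=F: state=CLOSED
  event#16 t=36ms outcome=S: state=CLOSED

Answer: CCCOOOOOOOCCCCCC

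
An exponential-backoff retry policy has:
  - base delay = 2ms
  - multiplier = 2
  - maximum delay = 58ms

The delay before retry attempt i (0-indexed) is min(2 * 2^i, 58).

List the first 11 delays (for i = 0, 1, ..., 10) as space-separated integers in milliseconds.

Computing each delay:
  i=0: min(2*2^0, 58) = 2
  i=1: min(2*2^1, 58) = 4
  i=2: min(2*2^2, 58) = 8
  i=3: min(2*2^3, 58) = 16
  i=4: min(2*2^4, 58) = 32
  i=5: min(2*2^5, 58) = 58
  i=6: min(2*2^6, 58) = 58
  i=7: min(2*2^7, 58) = 58
  i=8: min(2*2^8, 58) = 58
  i=9: min(2*2^9, 58) = 58
  i=10: min(2*2^10, 58) = 58

Answer: 2 4 8 16 32 58 58 58 58 58 58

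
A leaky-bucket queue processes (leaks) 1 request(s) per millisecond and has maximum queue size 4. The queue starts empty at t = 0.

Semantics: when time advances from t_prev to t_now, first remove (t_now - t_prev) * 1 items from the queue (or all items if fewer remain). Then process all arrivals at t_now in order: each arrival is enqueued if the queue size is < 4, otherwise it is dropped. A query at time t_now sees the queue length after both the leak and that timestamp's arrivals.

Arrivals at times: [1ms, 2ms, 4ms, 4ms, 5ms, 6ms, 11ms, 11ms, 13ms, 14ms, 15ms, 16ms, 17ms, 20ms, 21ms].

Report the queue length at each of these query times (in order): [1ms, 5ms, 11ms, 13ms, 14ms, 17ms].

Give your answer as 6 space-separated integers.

Answer: 1 2 2 1 1 1

Derivation:
Queue lengths at query times:
  query t=1ms: backlog = 1
  query t=5ms: backlog = 2
  query t=11ms: backlog = 2
  query t=13ms: backlog = 1
  query t=14ms: backlog = 1
  query t=17ms: backlog = 1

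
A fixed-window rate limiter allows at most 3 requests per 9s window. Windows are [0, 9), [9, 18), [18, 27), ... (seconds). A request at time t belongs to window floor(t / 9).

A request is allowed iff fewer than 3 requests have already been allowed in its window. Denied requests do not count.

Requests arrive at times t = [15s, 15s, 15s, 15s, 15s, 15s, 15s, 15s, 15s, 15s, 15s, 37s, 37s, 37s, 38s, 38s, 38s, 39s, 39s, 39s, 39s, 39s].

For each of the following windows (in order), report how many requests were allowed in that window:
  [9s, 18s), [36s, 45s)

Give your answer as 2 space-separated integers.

Processing requests:
  req#1 t=15s (window 1): ALLOW
  req#2 t=15s (window 1): ALLOW
  req#3 t=15s (window 1): ALLOW
  req#4 t=15s (window 1): DENY
  req#5 t=15s (window 1): DENY
  req#6 t=15s (window 1): DENY
  req#7 t=15s (window 1): DENY
  req#8 t=15s (window 1): DENY
  req#9 t=15s (window 1): DENY
  req#10 t=15s (window 1): DENY
  req#11 t=15s (window 1): DENY
  req#12 t=37s (window 4): ALLOW
  req#13 t=37s (window 4): ALLOW
  req#14 t=37s (window 4): ALLOW
  req#15 t=38s (window 4): DENY
  req#16 t=38s (window 4): DENY
  req#17 t=38s (window 4): DENY
  req#18 t=39s (window 4): DENY
  req#19 t=39s (window 4): DENY
  req#20 t=39s (window 4): DENY
  req#21 t=39s (window 4): DENY
  req#22 t=39s (window 4): DENY

Allowed counts by window: 3 3

Answer: 3 3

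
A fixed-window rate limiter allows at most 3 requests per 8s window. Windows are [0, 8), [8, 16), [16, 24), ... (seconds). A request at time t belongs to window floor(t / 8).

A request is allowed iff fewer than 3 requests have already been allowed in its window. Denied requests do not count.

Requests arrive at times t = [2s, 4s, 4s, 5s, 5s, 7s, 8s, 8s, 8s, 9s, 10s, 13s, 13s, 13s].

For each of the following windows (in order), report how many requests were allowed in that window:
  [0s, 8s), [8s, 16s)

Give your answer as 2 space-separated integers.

Answer: 3 3

Derivation:
Processing requests:
  req#1 t=2s (window 0): ALLOW
  req#2 t=4s (window 0): ALLOW
  req#3 t=4s (window 0): ALLOW
  req#4 t=5s (window 0): DENY
  req#5 t=5s (window 0): DENY
  req#6 t=7s (window 0): DENY
  req#7 t=8s (window 1): ALLOW
  req#8 t=8s (window 1): ALLOW
  req#9 t=8s (window 1): ALLOW
  req#10 t=9s (window 1): DENY
  req#11 t=10s (window 1): DENY
  req#12 t=13s (window 1): DENY
  req#13 t=13s (window 1): DENY
  req#14 t=13s (window 1): DENY

Allowed counts by window: 3 3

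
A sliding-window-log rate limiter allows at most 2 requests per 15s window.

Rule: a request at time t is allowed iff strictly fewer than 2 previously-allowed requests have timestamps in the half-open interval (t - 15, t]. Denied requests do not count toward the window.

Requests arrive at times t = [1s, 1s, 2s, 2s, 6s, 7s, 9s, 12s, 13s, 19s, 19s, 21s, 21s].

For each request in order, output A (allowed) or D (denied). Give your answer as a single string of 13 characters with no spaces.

Tracking allowed requests in the window:
  req#1 t=1s: ALLOW
  req#2 t=1s: ALLOW
  req#3 t=2s: DENY
  req#4 t=2s: DENY
  req#5 t=6s: DENY
  req#6 t=7s: DENY
  req#7 t=9s: DENY
  req#8 t=12s: DENY
  req#9 t=13s: DENY
  req#10 t=19s: ALLOW
  req#11 t=19s: ALLOW
  req#12 t=21s: DENY
  req#13 t=21s: DENY

Answer: AADDDDDDDAADD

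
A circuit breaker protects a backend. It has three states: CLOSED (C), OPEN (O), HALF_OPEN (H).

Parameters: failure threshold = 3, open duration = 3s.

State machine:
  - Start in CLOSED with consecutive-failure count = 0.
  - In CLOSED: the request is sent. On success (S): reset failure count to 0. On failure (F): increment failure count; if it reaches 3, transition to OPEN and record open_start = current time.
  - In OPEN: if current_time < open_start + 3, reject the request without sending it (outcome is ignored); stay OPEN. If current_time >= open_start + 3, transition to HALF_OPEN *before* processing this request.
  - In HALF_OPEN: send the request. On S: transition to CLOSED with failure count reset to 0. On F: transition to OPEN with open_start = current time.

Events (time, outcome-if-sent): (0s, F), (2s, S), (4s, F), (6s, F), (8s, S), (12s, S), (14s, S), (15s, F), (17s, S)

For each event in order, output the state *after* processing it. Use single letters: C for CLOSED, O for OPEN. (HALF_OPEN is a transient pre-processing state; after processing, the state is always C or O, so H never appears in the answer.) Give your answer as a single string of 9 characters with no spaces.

Answer: CCCCCCCCC

Derivation:
State after each event:
  event#1 t=0s outcome=F: state=CLOSED
  event#2 t=2s outcome=S: state=CLOSED
  event#3 t=4s outcome=F: state=CLOSED
  event#4 t=6s outcome=F: state=CLOSED
  event#5 t=8s outcome=S: state=CLOSED
  event#6 t=12s outcome=S: state=CLOSED
  event#7 t=14s outcome=S: state=CLOSED
  event#8 t=15s outcome=F: state=CLOSED
  event#9 t=17s outcome=S: state=CLOSED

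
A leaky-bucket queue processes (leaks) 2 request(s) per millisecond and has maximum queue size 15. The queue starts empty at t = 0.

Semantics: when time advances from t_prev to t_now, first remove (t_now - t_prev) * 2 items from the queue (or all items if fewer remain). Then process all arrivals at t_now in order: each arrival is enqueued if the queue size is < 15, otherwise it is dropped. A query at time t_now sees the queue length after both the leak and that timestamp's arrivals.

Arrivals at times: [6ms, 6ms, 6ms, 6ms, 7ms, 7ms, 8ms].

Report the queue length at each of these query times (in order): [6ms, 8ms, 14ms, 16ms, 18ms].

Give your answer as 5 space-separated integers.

Answer: 4 3 0 0 0

Derivation:
Queue lengths at query times:
  query t=6ms: backlog = 4
  query t=8ms: backlog = 3
  query t=14ms: backlog = 0
  query t=16ms: backlog = 0
  query t=18ms: backlog = 0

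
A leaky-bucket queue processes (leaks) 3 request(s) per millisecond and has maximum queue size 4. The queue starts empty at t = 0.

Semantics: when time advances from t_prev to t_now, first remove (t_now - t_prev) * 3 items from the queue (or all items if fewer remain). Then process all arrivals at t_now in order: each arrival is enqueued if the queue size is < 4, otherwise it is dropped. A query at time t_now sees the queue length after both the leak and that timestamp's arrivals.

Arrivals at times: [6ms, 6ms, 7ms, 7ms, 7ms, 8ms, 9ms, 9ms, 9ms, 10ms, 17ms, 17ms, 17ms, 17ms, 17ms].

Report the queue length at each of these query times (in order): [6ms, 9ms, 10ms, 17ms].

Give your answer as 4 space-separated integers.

Answer: 2 3 1 4

Derivation:
Queue lengths at query times:
  query t=6ms: backlog = 2
  query t=9ms: backlog = 3
  query t=10ms: backlog = 1
  query t=17ms: backlog = 4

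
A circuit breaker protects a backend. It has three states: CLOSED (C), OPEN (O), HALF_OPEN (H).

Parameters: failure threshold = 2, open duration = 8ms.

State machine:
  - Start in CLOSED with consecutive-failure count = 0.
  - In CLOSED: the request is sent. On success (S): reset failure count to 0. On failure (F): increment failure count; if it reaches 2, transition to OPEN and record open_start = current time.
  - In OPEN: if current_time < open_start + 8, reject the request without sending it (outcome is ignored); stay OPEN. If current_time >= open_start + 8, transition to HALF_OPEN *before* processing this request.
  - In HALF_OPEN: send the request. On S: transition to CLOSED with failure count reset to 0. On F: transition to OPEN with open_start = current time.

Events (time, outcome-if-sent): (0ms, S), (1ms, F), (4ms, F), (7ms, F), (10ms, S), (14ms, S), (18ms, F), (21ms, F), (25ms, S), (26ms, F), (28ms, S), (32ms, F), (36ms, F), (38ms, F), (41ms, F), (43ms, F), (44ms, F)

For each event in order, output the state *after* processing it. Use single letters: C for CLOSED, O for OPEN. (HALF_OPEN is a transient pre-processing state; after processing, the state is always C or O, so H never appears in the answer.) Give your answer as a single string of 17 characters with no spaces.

Answer: CCOOOCCOOOOOOOOOO

Derivation:
State after each event:
  event#1 t=0ms outcome=S: state=CLOSED
  event#2 t=1ms outcome=F: state=CLOSED
  event#3 t=4ms outcome=F: state=OPEN
  event#4 t=7ms outcome=F: state=OPEN
  event#5 t=10ms outcome=S: state=OPEN
  event#6 t=14ms outcome=S: state=CLOSED
  event#7 t=18ms outcome=F: state=CLOSED
  event#8 t=21ms outcome=F: state=OPEN
  event#9 t=25ms outcome=S: state=OPEN
  event#10 t=26ms outcome=F: state=OPEN
  event#11 t=28ms outcome=S: state=OPEN
  event#12 t=32ms outcome=F: state=OPEN
  event#13 t=36ms outcome=F: state=OPEN
  event#14 t=38ms outcome=F: state=OPEN
  event#15 t=41ms outcome=F: state=OPEN
  event#16 t=43ms outcome=F: state=OPEN
  event#17 t=44ms outcome=F: state=OPEN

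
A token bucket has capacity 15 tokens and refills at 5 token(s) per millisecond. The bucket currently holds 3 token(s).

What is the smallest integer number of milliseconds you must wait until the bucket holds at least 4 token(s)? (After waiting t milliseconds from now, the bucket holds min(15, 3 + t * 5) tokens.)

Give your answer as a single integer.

Need 3 + t * 5 >= 4, so t >= 1/5.
Smallest integer t = ceil(1/5) = 1.

Answer: 1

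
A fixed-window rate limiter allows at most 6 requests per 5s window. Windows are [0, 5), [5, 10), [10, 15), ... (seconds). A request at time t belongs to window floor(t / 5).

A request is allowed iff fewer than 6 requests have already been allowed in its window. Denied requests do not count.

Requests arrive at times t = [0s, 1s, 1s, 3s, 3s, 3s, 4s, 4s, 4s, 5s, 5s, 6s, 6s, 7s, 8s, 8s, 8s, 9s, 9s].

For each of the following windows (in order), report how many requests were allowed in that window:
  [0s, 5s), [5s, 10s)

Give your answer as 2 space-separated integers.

Answer: 6 6

Derivation:
Processing requests:
  req#1 t=0s (window 0): ALLOW
  req#2 t=1s (window 0): ALLOW
  req#3 t=1s (window 0): ALLOW
  req#4 t=3s (window 0): ALLOW
  req#5 t=3s (window 0): ALLOW
  req#6 t=3s (window 0): ALLOW
  req#7 t=4s (window 0): DENY
  req#8 t=4s (window 0): DENY
  req#9 t=4s (window 0): DENY
  req#10 t=5s (window 1): ALLOW
  req#11 t=5s (window 1): ALLOW
  req#12 t=6s (window 1): ALLOW
  req#13 t=6s (window 1): ALLOW
  req#14 t=7s (window 1): ALLOW
  req#15 t=8s (window 1): ALLOW
  req#16 t=8s (window 1): DENY
  req#17 t=8s (window 1): DENY
  req#18 t=9s (window 1): DENY
  req#19 t=9s (window 1): DENY

Allowed counts by window: 6 6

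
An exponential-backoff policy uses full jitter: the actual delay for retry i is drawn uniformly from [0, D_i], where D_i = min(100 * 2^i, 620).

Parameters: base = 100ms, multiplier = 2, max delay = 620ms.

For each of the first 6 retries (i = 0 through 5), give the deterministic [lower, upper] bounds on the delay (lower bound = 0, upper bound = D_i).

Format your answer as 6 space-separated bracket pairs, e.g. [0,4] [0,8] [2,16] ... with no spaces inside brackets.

Computing bounds per retry:
  i=0: D_i=min(100*2^0,620)=100, bounds=[0,100]
  i=1: D_i=min(100*2^1,620)=200, bounds=[0,200]
  i=2: D_i=min(100*2^2,620)=400, bounds=[0,400]
  i=3: D_i=min(100*2^3,620)=620, bounds=[0,620]
  i=4: D_i=min(100*2^4,620)=620, bounds=[0,620]
  i=5: D_i=min(100*2^5,620)=620, bounds=[0,620]

Answer: [0,100] [0,200] [0,400] [0,620] [0,620] [0,620]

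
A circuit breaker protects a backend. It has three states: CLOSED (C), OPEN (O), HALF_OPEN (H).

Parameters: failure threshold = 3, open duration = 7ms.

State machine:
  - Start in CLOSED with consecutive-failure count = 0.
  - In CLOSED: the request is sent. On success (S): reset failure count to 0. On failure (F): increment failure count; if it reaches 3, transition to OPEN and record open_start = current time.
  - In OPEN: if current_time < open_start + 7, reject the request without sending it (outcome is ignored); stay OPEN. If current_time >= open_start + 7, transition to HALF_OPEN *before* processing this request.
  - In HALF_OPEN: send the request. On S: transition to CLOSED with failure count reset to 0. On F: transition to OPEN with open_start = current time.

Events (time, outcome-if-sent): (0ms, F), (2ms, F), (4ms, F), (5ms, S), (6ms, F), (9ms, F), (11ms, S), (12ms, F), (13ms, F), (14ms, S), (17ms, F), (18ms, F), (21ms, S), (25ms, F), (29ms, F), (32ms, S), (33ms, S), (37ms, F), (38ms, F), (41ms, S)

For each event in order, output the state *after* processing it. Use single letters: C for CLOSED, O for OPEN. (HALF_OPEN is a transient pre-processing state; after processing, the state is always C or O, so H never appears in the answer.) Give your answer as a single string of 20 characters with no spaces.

Answer: CCOOOOCCCCCCCCCCCCCC

Derivation:
State after each event:
  event#1 t=0ms outcome=F: state=CLOSED
  event#2 t=2ms outcome=F: state=CLOSED
  event#3 t=4ms outcome=F: state=OPEN
  event#4 t=5ms outcome=S: state=OPEN
  event#5 t=6ms outcome=F: state=OPEN
  event#6 t=9ms outcome=F: state=OPEN
  event#7 t=11ms outcome=S: state=CLOSED
  event#8 t=12ms outcome=F: state=CLOSED
  event#9 t=13ms outcome=F: state=CLOSED
  event#10 t=14ms outcome=S: state=CLOSED
  event#11 t=17ms outcome=F: state=CLOSED
  event#12 t=18ms outcome=F: state=CLOSED
  event#13 t=21ms outcome=S: state=CLOSED
  event#14 t=25ms outcome=F: state=CLOSED
  event#15 t=29ms outcome=F: state=CLOSED
  event#16 t=32ms outcome=S: state=CLOSED
  event#17 t=33ms outcome=S: state=CLOSED
  event#18 t=37ms outcome=F: state=CLOSED
  event#19 t=38ms outcome=F: state=CLOSED
  event#20 t=41ms outcome=S: state=CLOSED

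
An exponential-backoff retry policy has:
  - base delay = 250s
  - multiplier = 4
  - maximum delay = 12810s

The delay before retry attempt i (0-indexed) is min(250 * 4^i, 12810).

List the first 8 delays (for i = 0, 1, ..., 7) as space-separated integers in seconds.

Answer: 250 1000 4000 12810 12810 12810 12810 12810

Derivation:
Computing each delay:
  i=0: min(250*4^0, 12810) = 250
  i=1: min(250*4^1, 12810) = 1000
  i=2: min(250*4^2, 12810) = 4000
  i=3: min(250*4^3, 12810) = 12810
  i=4: min(250*4^4, 12810) = 12810
  i=5: min(250*4^5, 12810) = 12810
  i=6: min(250*4^6, 12810) = 12810
  i=7: min(250*4^7, 12810) = 12810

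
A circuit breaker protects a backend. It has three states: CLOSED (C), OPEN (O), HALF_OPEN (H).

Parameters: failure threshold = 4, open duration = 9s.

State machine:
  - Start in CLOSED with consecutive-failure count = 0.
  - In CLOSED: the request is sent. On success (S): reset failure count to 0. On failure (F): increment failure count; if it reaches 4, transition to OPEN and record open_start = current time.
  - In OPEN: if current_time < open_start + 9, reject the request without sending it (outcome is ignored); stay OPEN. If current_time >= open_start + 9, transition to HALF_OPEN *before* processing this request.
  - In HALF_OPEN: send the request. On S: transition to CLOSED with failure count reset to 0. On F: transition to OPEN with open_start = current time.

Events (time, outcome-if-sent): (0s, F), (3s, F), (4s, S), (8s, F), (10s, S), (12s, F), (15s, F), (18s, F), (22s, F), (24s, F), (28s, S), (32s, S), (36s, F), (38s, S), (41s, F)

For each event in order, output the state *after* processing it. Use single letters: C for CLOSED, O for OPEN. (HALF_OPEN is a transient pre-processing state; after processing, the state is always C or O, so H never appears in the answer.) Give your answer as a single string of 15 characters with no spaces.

State after each event:
  event#1 t=0s outcome=F: state=CLOSED
  event#2 t=3s outcome=F: state=CLOSED
  event#3 t=4s outcome=S: state=CLOSED
  event#4 t=8s outcome=F: state=CLOSED
  event#5 t=10s outcome=S: state=CLOSED
  event#6 t=12s outcome=F: state=CLOSED
  event#7 t=15s outcome=F: state=CLOSED
  event#8 t=18s outcome=F: state=CLOSED
  event#9 t=22s outcome=F: state=OPEN
  event#10 t=24s outcome=F: state=OPEN
  event#11 t=28s outcome=S: state=OPEN
  event#12 t=32s outcome=S: state=CLOSED
  event#13 t=36s outcome=F: state=CLOSED
  event#14 t=38s outcome=S: state=CLOSED
  event#15 t=41s outcome=F: state=CLOSED

Answer: CCCCCCCCOOOCCCC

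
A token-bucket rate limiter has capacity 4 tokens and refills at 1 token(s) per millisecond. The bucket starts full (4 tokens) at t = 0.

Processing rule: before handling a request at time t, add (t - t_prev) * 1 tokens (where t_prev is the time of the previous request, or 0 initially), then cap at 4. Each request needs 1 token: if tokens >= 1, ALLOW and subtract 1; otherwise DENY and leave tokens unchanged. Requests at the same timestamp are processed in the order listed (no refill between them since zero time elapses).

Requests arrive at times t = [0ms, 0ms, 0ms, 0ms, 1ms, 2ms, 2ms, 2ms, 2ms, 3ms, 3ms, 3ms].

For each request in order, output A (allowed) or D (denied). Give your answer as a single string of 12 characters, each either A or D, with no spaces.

Simulating step by step:
  req#1 t=0ms: ALLOW
  req#2 t=0ms: ALLOW
  req#3 t=0ms: ALLOW
  req#4 t=0ms: ALLOW
  req#5 t=1ms: ALLOW
  req#6 t=2ms: ALLOW
  req#7 t=2ms: DENY
  req#8 t=2ms: DENY
  req#9 t=2ms: DENY
  req#10 t=3ms: ALLOW
  req#11 t=3ms: DENY
  req#12 t=3ms: DENY

Answer: AAAAAADDDADD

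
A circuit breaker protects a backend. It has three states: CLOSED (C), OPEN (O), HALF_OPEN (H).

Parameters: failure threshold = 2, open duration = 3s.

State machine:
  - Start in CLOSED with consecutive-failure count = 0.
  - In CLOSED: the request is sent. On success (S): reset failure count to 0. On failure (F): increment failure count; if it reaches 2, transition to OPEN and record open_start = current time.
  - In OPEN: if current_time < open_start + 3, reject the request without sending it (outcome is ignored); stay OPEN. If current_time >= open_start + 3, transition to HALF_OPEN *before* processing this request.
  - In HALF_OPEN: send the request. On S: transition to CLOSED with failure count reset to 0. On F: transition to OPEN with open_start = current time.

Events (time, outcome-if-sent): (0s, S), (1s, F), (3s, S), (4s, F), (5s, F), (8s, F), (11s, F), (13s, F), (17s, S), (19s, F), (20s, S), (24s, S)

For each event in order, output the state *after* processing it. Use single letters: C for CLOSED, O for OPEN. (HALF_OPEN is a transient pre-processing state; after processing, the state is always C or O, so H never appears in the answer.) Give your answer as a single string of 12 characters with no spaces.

State after each event:
  event#1 t=0s outcome=S: state=CLOSED
  event#2 t=1s outcome=F: state=CLOSED
  event#3 t=3s outcome=S: state=CLOSED
  event#4 t=4s outcome=F: state=CLOSED
  event#5 t=5s outcome=F: state=OPEN
  event#6 t=8s outcome=F: state=OPEN
  event#7 t=11s outcome=F: state=OPEN
  event#8 t=13s outcome=F: state=OPEN
  event#9 t=17s outcome=S: state=CLOSED
  event#10 t=19s outcome=F: state=CLOSED
  event#11 t=20s outcome=S: state=CLOSED
  event#12 t=24s outcome=S: state=CLOSED

Answer: CCCCOOOOCCCC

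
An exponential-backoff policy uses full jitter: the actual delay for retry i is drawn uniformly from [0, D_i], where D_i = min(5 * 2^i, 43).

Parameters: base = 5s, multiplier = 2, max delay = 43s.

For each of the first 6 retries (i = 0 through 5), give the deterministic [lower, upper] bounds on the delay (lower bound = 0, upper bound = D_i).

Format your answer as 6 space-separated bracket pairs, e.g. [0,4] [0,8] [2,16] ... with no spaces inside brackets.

Computing bounds per retry:
  i=0: D_i=min(5*2^0,43)=5, bounds=[0,5]
  i=1: D_i=min(5*2^1,43)=10, bounds=[0,10]
  i=2: D_i=min(5*2^2,43)=20, bounds=[0,20]
  i=3: D_i=min(5*2^3,43)=40, bounds=[0,40]
  i=4: D_i=min(5*2^4,43)=43, bounds=[0,43]
  i=5: D_i=min(5*2^5,43)=43, bounds=[0,43]

Answer: [0,5] [0,10] [0,20] [0,40] [0,43] [0,43]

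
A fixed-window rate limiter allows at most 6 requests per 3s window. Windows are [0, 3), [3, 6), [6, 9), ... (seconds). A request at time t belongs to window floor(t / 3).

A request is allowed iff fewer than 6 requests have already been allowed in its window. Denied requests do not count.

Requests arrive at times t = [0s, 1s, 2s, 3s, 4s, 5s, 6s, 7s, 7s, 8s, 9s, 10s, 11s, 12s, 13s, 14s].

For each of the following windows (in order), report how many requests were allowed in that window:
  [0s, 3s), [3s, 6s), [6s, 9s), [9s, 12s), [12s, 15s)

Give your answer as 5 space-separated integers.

Processing requests:
  req#1 t=0s (window 0): ALLOW
  req#2 t=1s (window 0): ALLOW
  req#3 t=2s (window 0): ALLOW
  req#4 t=3s (window 1): ALLOW
  req#5 t=4s (window 1): ALLOW
  req#6 t=5s (window 1): ALLOW
  req#7 t=6s (window 2): ALLOW
  req#8 t=7s (window 2): ALLOW
  req#9 t=7s (window 2): ALLOW
  req#10 t=8s (window 2): ALLOW
  req#11 t=9s (window 3): ALLOW
  req#12 t=10s (window 3): ALLOW
  req#13 t=11s (window 3): ALLOW
  req#14 t=12s (window 4): ALLOW
  req#15 t=13s (window 4): ALLOW
  req#16 t=14s (window 4): ALLOW

Allowed counts by window: 3 3 4 3 3

Answer: 3 3 4 3 3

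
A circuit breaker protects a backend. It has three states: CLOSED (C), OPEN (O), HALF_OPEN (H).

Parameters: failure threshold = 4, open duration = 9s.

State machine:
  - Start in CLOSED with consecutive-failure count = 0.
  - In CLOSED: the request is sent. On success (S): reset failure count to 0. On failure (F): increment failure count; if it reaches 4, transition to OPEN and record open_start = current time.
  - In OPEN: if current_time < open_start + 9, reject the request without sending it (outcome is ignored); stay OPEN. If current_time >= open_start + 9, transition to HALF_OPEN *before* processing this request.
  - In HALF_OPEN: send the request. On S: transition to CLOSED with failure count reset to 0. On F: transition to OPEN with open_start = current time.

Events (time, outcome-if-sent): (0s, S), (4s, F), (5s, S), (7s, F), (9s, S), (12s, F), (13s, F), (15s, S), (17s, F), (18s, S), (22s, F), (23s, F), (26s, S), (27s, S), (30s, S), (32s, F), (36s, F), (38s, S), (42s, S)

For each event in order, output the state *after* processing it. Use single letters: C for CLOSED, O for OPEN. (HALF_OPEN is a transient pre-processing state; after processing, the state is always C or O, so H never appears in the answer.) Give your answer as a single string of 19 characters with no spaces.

State after each event:
  event#1 t=0s outcome=S: state=CLOSED
  event#2 t=4s outcome=F: state=CLOSED
  event#3 t=5s outcome=S: state=CLOSED
  event#4 t=7s outcome=F: state=CLOSED
  event#5 t=9s outcome=S: state=CLOSED
  event#6 t=12s outcome=F: state=CLOSED
  event#7 t=13s outcome=F: state=CLOSED
  event#8 t=15s outcome=S: state=CLOSED
  event#9 t=17s outcome=F: state=CLOSED
  event#10 t=18s outcome=S: state=CLOSED
  event#11 t=22s outcome=F: state=CLOSED
  event#12 t=23s outcome=F: state=CLOSED
  event#13 t=26s outcome=S: state=CLOSED
  event#14 t=27s outcome=S: state=CLOSED
  event#15 t=30s outcome=S: state=CLOSED
  event#16 t=32s outcome=F: state=CLOSED
  event#17 t=36s outcome=F: state=CLOSED
  event#18 t=38s outcome=S: state=CLOSED
  event#19 t=42s outcome=S: state=CLOSED

Answer: CCCCCCCCCCCCCCCCCCC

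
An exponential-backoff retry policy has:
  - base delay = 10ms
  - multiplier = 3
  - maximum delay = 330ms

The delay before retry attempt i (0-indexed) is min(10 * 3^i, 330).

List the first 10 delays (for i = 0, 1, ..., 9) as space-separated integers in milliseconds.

Answer: 10 30 90 270 330 330 330 330 330 330

Derivation:
Computing each delay:
  i=0: min(10*3^0, 330) = 10
  i=1: min(10*3^1, 330) = 30
  i=2: min(10*3^2, 330) = 90
  i=3: min(10*3^3, 330) = 270
  i=4: min(10*3^4, 330) = 330
  i=5: min(10*3^5, 330) = 330
  i=6: min(10*3^6, 330) = 330
  i=7: min(10*3^7, 330) = 330
  i=8: min(10*3^8, 330) = 330
  i=9: min(10*3^9, 330) = 330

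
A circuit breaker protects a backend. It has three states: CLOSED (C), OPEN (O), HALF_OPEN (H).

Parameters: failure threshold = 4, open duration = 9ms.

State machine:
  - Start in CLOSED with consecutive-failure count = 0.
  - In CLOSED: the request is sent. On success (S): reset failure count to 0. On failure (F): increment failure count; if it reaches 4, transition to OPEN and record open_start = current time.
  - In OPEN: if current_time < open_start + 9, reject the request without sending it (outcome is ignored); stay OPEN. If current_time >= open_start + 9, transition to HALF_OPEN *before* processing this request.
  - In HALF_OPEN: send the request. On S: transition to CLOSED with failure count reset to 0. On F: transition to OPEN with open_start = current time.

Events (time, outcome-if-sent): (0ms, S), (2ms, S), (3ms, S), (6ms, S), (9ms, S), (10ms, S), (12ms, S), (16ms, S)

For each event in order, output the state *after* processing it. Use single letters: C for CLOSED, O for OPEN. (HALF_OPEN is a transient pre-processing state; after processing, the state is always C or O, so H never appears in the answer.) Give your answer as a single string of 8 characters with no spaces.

Answer: CCCCCCCC

Derivation:
State after each event:
  event#1 t=0ms outcome=S: state=CLOSED
  event#2 t=2ms outcome=S: state=CLOSED
  event#3 t=3ms outcome=S: state=CLOSED
  event#4 t=6ms outcome=S: state=CLOSED
  event#5 t=9ms outcome=S: state=CLOSED
  event#6 t=10ms outcome=S: state=CLOSED
  event#7 t=12ms outcome=S: state=CLOSED
  event#8 t=16ms outcome=S: state=CLOSED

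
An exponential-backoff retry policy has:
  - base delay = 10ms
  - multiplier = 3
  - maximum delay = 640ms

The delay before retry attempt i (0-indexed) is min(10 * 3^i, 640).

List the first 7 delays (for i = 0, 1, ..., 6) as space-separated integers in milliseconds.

Answer: 10 30 90 270 640 640 640

Derivation:
Computing each delay:
  i=0: min(10*3^0, 640) = 10
  i=1: min(10*3^1, 640) = 30
  i=2: min(10*3^2, 640) = 90
  i=3: min(10*3^3, 640) = 270
  i=4: min(10*3^4, 640) = 640
  i=5: min(10*3^5, 640) = 640
  i=6: min(10*3^6, 640) = 640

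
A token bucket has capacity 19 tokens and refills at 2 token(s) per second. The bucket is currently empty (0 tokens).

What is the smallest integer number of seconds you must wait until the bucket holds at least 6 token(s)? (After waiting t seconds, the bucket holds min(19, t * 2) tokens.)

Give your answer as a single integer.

Answer: 3

Derivation:
Need t * 2 >= 6, so t >= 6/2.
Smallest integer t = ceil(6/2) = 3.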